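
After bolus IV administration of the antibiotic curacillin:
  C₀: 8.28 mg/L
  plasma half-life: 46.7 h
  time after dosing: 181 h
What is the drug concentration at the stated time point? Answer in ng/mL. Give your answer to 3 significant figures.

564 ng/mL

k = ln2 / t½ = 0.693147 / 46.7 = 0.01484 h⁻¹
C = C₀ · e^(−k·t) = 8.280 × e^(−0.01484 × 181)
  = 8.280 × 0.06815 = 0.5643 mg/L
Convert: 0.5643 mg/L × 1000 = 564.3 ng/mL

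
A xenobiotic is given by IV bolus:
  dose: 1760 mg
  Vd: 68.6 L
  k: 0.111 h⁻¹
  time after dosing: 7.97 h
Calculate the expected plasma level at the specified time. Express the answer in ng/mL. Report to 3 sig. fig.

10600 ng/mL

C₀ = Dose / Vd = 1760 / 68.6 = 25.66 mg/L
C = C₀ · e^(−k·t) = 25.66 × e^(−0.1110 × 7.97)
  = 25.66 × 0.4129 = 10.60 mg/L
Convert: 10.60 mg/L × 1000 = 10600 ng/mL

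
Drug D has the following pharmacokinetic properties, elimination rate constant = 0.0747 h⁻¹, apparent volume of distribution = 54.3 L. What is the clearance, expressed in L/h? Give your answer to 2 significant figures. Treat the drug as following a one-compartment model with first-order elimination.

4.1 L/h

CL = k × Vd = 0.0747 × 54.3 = 4.056 L/h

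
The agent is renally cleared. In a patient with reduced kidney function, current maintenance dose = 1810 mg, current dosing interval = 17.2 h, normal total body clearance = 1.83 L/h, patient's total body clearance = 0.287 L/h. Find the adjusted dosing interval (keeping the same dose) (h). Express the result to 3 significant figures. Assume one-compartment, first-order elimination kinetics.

To keep the same average steady-state level, dosing rate must scale with clearance.
CL ratio = 0.287 / 1.83 = 0.1568
New interval (same dose) = 17.2 / 0.1568 = 109.7 h

110 h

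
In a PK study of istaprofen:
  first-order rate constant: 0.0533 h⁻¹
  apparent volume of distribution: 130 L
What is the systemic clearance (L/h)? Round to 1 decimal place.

CL = k × Vd = 0.0533 × 130 = 6.929 L/h

6.9 L/h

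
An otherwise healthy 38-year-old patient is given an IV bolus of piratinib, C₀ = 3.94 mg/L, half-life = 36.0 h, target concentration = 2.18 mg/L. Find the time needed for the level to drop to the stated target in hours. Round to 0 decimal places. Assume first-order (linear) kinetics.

31 h

k = ln2 / t½ = 0.693147 / 36.0 = 0.01925 h⁻¹
t = ln(C₀ / C) / k = ln(3.940 / 2.18) / 0.01925
  = ln(1.807) / 0.01925 = 0.5917 / 0.01925 = 30.74 h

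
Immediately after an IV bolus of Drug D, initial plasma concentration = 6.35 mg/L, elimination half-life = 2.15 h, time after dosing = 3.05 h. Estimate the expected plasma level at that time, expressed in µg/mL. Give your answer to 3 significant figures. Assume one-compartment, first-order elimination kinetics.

2.38 µg/mL

k = ln2 / t½ = 0.693147 / 2.15 = 0.3224 h⁻¹
C = C₀ · e^(−k·t) = 6.350 × e^(−0.3224 × 3.05)
  = 6.350 × 0.3741 = 2.376 mg/L
(2.376 mg/L = 2.376 µg/mL)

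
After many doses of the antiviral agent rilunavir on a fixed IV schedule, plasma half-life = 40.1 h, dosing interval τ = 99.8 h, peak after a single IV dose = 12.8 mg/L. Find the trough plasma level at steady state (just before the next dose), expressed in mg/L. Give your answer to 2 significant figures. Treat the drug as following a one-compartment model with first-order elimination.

2.8 mg/L

k = ln2 / t½ = 0.693147 / 40.1 = 0.01729 h⁻¹
e^(−kτ) = e^(−0.01729 × 99.8) = 0.1781
Accumulation ratio R = 1 / (1 − e^(−kτ)) = 1 / (1 − 0.1781) = 1.217
Steady-state trough = C₀ × R × e^(−kτ) = 12.8 × 1.217 × 0.1781 = 2.774 mg/L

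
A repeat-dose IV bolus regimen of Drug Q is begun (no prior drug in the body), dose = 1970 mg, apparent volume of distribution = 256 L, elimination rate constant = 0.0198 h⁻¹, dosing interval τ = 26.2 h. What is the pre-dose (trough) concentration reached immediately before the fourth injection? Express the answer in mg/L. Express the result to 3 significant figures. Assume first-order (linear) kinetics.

8.93 mg/L

C₀ per dose = Dose / Vd = 1970 / 256 = 7.695 mg/L
Fraction remaining after one interval: r = e^(−kτ) = e^(−0.01980 × 26.2) = 0.5953
Before dose 4, 3 doses have been given (aged 1τ, 2τ, 3τ).
C_trough = C₀ × (r + r² + … + r^3) = C₀ × r(1−r^3)/(1−r)
        = 7.695 × 0.5953 × (1 − 0.2110) / (1 − 0.5953) = 8.931 mg/L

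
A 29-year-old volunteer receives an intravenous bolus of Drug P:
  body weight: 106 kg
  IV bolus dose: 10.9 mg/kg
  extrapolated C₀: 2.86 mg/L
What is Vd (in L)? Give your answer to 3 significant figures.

404 L

Dose = 10.9 × 106 = 1155 mg
Vd = Dose / C₀ = 1155 / 2.86 = 403.8 L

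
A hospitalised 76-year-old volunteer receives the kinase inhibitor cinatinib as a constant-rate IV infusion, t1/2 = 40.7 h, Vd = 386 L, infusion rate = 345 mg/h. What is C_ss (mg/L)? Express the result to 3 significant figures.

52.5 mg/L

k = ln2 / t½ = 0.693147 / 40.7 = 0.01703 h⁻¹
CL = k × Vd = 0.01703 × 386 = 6.574 L/h
At steady state Css = R₀ / CL = 345 / 6.574 = 52.48 mg/L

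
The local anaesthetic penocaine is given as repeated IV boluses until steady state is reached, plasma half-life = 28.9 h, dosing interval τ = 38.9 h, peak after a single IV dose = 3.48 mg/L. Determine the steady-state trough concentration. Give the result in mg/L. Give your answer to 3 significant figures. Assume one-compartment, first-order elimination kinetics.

k = ln2 / t½ = 0.693147 / 28.9 = 0.02398 h⁻¹
e^(−kτ) = e^(−0.02398 × 38.9) = 0.3934
Accumulation ratio R = 1 / (1 − e^(−kτ)) = 1 / (1 − 0.3934) = 1.649
Steady-state trough = C₀ × R × e^(−kτ) = 3.48 × 1.649 × 0.3934 = 2.258 mg/L

2.26 mg/L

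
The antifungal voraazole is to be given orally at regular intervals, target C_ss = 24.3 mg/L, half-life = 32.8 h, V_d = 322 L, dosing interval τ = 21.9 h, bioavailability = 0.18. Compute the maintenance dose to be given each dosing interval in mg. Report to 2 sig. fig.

20000 mg

k = ln2 / t½ = 0.693147 / 32.8 = 0.02113 h⁻¹
CL = k × Vd = 0.02113 × 322 = 6.804 L/h
At steady state, F × (Dose/τ) = Css × CL.
Dose = Css × CL × τ / F = 24.3 × 6.804 × 21.9 / 0.18 = 20120 mg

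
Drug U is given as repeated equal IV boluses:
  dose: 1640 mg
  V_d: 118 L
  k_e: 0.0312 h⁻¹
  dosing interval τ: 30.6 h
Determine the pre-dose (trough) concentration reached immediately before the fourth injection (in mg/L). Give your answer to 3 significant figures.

8.20 mg/L

C₀ per dose = Dose / Vd = 1640 / 118 = 13.90 mg/L
Fraction remaining after one interval: r = e^(−kτ) = e^(−0.03120 × 30.6) = 0.3849
Before dose 4, 3 doses have been given (aged 1τ, 2τ, 3τ).
C_trough = C₀ × (r + r² + … + r^3) = C₀ × r(1−r^3)/(1−r)
        = 13.90 × 0.3849 × (1 − 0.05702) / (1 − 0.3849) = 8.202 mg/L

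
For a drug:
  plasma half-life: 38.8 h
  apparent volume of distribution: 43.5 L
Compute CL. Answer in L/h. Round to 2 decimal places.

0.78 L/h

k = ln2 / t½ = 0.693147 / 38.8 = 0.01786 h⁻¹
CL = k × Vd = 0.01786 × 43.5 = 0.7769 L/h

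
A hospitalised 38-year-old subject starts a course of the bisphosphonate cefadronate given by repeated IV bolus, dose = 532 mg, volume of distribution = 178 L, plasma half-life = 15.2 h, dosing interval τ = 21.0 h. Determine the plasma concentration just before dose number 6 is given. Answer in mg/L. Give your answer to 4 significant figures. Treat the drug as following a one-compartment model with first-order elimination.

C₀ per dose = Dose / Vd = 532 / 178 = 2.989 mg/L
k = ln2 / t½ = 0.693147 / 15.2 = 0.04560 h⁻¹
Fraction remaining after one interval: r = e^(−kτ) = e^(−0.04560 × 21.0) = 0.3838
Before dose 6, 5 doses have been given (aged 1τ, 2τ, 3τ, 4τ, 5τ).
C_trough = C₀ × (r + r² + … + r^5) = C₀ × r(1−r^5)/(1−r)
        = 2.989 × 0.3838 × (1 − 0.008328) / (1 − 0.3838) = 1.846 mg/L

1.846 mg/L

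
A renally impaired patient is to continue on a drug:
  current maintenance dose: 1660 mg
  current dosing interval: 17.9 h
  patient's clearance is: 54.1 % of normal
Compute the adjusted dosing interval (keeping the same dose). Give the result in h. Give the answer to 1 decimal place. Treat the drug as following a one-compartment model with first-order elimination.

To keep the same average steady-state level, dosing rate must scale with clearance.
CL ratio = 54.1 / 100 = 0.5410
New interval (same dose) = 17.9 / 0.5410 = 33.09 h

33.1 h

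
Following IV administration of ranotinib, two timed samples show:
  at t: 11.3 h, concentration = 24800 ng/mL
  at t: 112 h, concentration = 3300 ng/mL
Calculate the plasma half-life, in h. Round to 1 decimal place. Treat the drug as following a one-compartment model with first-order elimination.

k = ln(C₁/C₂) / (t₂ − t₁) = ln(24800/3300) / (112 − 11.3)
  = 2.017 / 100.7 = 0.02003 h⁻¹
t½ = ln2 / k = 0.693147 / 0.02003 = 34.61 h

34.6 h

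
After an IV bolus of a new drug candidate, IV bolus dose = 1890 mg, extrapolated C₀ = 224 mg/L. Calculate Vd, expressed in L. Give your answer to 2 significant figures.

8.4 L

Vd = Dose / C₀ = 1890 / 224 = 8.438 L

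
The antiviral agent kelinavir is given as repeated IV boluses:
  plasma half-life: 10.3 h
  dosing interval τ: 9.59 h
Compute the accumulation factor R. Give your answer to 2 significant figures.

k = ln2 / t½ = 0.693147 / 10.3 = 0.06730 h⁻¹
e^(−kτ) = e^(−0.06730 × 9.59) = 0.5244
Accumulation ratio R = 1 / (1 − e^(−kτ)) = 1 / (1 − 0.5244) = 2.103

2.1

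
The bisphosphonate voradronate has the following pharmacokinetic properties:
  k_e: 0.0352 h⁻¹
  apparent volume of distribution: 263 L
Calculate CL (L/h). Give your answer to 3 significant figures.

9.26 L/h

CL = k × Vd = 0.0352 × 263 = 9.258 L/h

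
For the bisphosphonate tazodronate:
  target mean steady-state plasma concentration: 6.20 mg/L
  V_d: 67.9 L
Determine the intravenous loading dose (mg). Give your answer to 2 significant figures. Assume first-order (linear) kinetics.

LD = Css × Vd = 6.20 × 67.9 = 421.0 mg

420 mg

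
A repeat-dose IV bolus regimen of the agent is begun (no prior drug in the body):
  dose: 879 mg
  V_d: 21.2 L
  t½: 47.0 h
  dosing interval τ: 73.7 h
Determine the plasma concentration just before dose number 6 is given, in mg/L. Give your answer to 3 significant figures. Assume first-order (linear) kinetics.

21.0 mg/L

C₀ per dose = Dose / Vd = 879 / 21.2 = 41.46 mg/L
k = ln2 / t½ = 0.693147 / 47.0 = 0.01475 h⁻¹
Fraction remaining after one interval: r = e^(−kτ) = e^(−0.01475 × 73.7) = 0.3372
Before dose 6, 5 doses have been given (aged 1τ, 2τ, 3τ, 4τ, 5τ).
C_trough = C₀ × (r + r² + … + r^5) = C₀ × r(1−r^5)/(1−r)
        = 41.46 × 0.3372 × (1 − 0.004360) / (1 − 0.3372) = 21.00 mg/L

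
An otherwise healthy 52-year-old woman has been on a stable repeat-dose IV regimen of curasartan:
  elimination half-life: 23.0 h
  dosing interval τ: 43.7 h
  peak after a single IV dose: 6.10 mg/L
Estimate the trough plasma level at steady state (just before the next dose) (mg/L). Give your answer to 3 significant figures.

k = ln2 / t½ = 0.693147 / 23.0 = 0.03014 h⁻¹
e^(−kτ) = e^(−0.03014 × 43.7) = 0.2679
Accumulation ratio R = 1 / (1 − e^(−kτ)) = 1 / (1 − 0.2679) = 1.366
Steady-state trough = C₀ × R × e^(−kτ) = 6.10 × 1.366 × 0.2679 = 2.232 mg/L

2.23 mg/L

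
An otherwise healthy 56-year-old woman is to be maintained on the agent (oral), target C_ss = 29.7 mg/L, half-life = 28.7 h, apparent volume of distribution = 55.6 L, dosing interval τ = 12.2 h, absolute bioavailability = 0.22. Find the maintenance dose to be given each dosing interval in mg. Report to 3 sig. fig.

2210 mg

k = ln2 / t½ = 0.693147 / 28.7 = 0.02415 h⁻¹
CL = k × Vd = 0.02415 × 55.6 = 1.343 L/h
At steady state, F × (Dose/τ) = Css × CL.
Dose = Css × CL × τ / F = 29.7 × 1.343 × 12.2 / 0.22 = 2212 mg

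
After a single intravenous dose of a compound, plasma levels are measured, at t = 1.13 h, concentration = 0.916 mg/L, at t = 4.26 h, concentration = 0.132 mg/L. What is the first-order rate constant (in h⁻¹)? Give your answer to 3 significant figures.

k = ln(C₁/C₂) / (t₂ − t₁) = ln(0.916/0.132) / (4.26 − 1.13)
  = 1.937 / 3.130 = 0.6188 h⁻¹

0.619 h⁻¹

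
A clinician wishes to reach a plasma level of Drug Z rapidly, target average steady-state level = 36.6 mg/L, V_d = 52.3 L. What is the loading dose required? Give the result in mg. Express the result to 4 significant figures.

LD = Css × Vd = 36.6 × 52.3 = 1914 mg

1914 mg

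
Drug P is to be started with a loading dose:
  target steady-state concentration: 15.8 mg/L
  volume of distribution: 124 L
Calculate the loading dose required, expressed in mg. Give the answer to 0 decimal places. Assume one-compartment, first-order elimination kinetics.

LD = Css × Vd = 15.8 × 124 = 1959 mg

1959 mg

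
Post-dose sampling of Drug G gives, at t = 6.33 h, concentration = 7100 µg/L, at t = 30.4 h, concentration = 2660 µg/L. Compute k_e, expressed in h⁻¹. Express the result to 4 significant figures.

k = ln(C₁/C₂) / (t₂ − t₁) = ln(7100/2660) / (30.4 − 6.33)
  = 0.9818 / 24.07 = 0.04079 h⁻¹

0.04079 h⁻¹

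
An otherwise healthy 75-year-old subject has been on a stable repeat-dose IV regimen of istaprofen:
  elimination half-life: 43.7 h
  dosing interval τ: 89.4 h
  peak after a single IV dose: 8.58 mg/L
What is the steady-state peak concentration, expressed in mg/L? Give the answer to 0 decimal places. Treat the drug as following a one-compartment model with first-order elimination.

11 mg/L

k = ln2 / t½ = 0.693147 / 43.7 = 0.01586 h⁻¹
e^(−kτ) = e^(−0.01586 × 89.4) = 0.2422
Accumulation ratio R = 1 / (1 − e^(−kτ)) = 1 / (1 − 0.2422) = 1.320
Steady-state peak = C₀ × R = 8.58 × 1.320 = 11.33 mg/L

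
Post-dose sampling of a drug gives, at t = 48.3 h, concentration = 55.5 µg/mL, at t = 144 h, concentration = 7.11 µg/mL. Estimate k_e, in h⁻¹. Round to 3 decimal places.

0.021 h⁻¹

k = ln(C₁/C₂) / (t₂ − t₁) = ln(55.5/7.11) / (144 − 48.3)
  = 2.055 / 95.70 = 0.02147 h⁻¹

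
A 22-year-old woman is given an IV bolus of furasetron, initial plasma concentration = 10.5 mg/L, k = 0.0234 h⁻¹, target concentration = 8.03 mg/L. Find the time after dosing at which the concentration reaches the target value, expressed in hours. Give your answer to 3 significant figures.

t = ln(C₀ / C) / k = ln(10.50 / 8.03) / 0.02340
  = ln(1.308) / 0.02340 = 0.2685 / 0.02340 = 11.47 h

11.5 h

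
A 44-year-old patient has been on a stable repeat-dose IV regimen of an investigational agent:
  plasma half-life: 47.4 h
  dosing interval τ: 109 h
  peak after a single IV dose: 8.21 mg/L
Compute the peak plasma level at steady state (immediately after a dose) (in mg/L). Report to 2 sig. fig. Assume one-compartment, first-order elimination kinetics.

10 mg/L

k = ln2 / t½ = 0.693147 / 47.4 = 0.01462 h⁻¹
e^(−kτ) = e^(−0.01462 × 109) = 0.2032
Accumulation ratio R = 1 / (1 − e^(−kτ)) = 1 / (1 − 0.2032) = 1.255
Steady-state peak = C₀ × R = 8.21 × 1.255 = 10.30 mg/L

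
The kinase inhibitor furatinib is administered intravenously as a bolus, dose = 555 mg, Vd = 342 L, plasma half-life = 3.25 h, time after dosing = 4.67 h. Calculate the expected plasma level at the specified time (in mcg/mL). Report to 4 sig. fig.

C₀ = Dose / Vd = 555.0 / 342 = 1.623 mg/L
k = ln2 / t½ = 0.693147 / 3.25 = 0.2133 h⁻¹
C = C₀ · e^(−k·t) = 1.623 × e^(−0.2133 × 4.67)
  = 1.623 × 0.3693 = 0.5994 mg/L
(0.5994 mg/L = 0.5994 mcg/mL)

0.5994 mcg/mL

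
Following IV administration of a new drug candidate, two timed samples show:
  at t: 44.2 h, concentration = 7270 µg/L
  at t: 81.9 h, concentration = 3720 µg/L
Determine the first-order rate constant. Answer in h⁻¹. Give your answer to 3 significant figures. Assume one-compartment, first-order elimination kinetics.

0.0178 h⁻¹

k = ln(C₁/C₂) / (t₂ − t₁) = ln(7270/3720) / (81.9 − 44.2)
  = 0.6700 / 37.70 = 0.01777 h⁻¹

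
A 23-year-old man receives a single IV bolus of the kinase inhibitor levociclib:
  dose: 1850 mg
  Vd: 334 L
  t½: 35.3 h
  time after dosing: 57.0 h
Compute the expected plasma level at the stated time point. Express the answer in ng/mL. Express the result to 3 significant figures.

C₀ = Dose / Vd = 1850 / 334 = 5.539 mg/L
k = ln2 / t½ = 0.693147 / 35.3 = 0.01964 h⁻¹
C = C₀ · e^(−k·t) = 5.539 × e^(−0.01964 × 57.0)
  = 5.539 × 0.3264 = 1.808 mg/L
Convert: 1.808 mg/L × 1000 = 1808 ng/mL

1810 ng/mL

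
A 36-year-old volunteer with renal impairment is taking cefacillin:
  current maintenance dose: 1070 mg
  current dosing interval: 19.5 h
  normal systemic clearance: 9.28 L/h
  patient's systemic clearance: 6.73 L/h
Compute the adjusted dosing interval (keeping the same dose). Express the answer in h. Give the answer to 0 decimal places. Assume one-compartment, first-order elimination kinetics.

To keep the same average steady-state level, dosing rate must scale with clearance.
CL ratio = 6.73 / 9.28 = 0.7252
New interval (same dose) = 19.5 / 0.7252 = 26.89 h

27 h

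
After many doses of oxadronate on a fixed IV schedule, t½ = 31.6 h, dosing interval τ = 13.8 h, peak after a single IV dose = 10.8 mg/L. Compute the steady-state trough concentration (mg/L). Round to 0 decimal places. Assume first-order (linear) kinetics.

k = ln2 / t½ = 0.693147 / 31.6 = 0.02194 h⁻¹
e^(−kτ) = e^(−0.02194 × 13.8) = 0.7388
Accumulation ratio R = 1 / (1 − e^(−kτ)) = 1 / (1 − 0.7388) = 3.828
Steady-state trough = C₀ × R × e^(−kτ) = 10.8 × 3.828 × 0.7388 = 30.54 mg/L

31 mg/L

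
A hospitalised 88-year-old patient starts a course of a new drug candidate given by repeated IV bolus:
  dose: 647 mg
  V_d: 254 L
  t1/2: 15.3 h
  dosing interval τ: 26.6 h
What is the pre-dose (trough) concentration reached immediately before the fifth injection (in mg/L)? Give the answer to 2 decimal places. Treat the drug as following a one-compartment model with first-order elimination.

1.08 mg/L

C₀ per dose = Dose / Vd = 647 / 254 = 2.547 mg/L
k = ln2 / t½ = 0.693147 / 15.3 = 0.04530 h⁻¹
Fraction remaining after one interval: r = e^(−kτ) = e^(−0.04530 × 26.6) = 0.2997
Before dose 5, 4 doses have been given (aged 1τ, 2τ, 3τ, 4τ).
C_trough = C₀ × (r + r² + … + r^4) = C₀ × r(1−r^4)/(1−r)
        = 2.547 × 0.2997 × (1 − 0.008068) / (1 − 0.2997) = 1.081 mg/L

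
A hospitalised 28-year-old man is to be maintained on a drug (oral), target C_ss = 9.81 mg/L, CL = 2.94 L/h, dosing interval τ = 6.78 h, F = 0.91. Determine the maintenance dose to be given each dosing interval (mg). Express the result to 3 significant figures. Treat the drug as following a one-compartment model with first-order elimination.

At steady state, F × (Dose/τ) = Css × CL.
Dose = Css × CL × τ / F = 9.81 × 2.940 × 6.78 / 0.91 = 214.9 mg

215 mg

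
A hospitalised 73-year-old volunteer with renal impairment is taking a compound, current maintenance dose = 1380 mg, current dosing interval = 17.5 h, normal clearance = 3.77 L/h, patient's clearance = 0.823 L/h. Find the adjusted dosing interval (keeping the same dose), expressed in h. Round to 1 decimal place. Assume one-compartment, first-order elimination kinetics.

To keep the same average steady-state level, dosing rate must scale with clearance.
CL ratio = 0.823 / 3.77 = 0.2183
New interval (same dose) = 17.5 / 0.2183 = 80.16 h

80.2 h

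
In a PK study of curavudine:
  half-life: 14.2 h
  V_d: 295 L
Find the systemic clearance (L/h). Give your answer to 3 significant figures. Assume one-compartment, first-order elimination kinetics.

14.4 L/h

k = ln2 / t½ = 0.693147 / 14.2 = 0.04881 h⁻¹
CL = k × Vd = 0.04881 × 295 = 14.40 L/h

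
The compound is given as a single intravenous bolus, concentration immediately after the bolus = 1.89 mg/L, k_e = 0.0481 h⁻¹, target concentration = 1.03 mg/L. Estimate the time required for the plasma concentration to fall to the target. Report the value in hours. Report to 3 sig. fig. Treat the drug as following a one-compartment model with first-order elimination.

t = ln(C₀ / C) / k = ln(1.890 / 1.03) / 0.04810
  = ln(1.835) / 0.04810 = 0.6070 / 0.04810 = 12.62 h

12.6 h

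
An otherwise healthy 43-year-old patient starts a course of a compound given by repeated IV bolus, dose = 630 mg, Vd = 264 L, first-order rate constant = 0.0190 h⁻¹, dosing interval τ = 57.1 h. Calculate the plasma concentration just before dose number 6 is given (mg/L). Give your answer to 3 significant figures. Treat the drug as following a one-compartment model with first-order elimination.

C₀ per dose = Dose / Vd = 630 / 264 = 2.386 mg/L
Fraction remaining after one interval: r = e^(−kτ) = e^(−0.01900 × 57.1) = 0.3379
Before dose 6, 5 doses have been given (aged 1τ, 2τ, 3τ, 4τ, 5τ).
C_trough = C₀ × (r + r² + … + r^5) = C₀ × r(1−r^5)/(1−r)
        = 2.386 × 0.3379 × (1 − 0.004405) / (1 − 0.3379) = 1.212 mg/L

1.21 mg/L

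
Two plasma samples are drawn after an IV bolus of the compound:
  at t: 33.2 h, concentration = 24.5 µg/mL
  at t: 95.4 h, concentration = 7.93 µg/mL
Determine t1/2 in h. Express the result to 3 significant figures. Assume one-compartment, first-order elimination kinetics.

k = ln(C₁/C₂) / (t₂ − t₁) = ln(24.5/7.93) / (95.4 − 33.2)
  = 1.128 / 62.20 = 0.01814 h⁻¹
t½ = ln2 / k = 0.693147 / 0.01814 = 38.21 h

38.2 h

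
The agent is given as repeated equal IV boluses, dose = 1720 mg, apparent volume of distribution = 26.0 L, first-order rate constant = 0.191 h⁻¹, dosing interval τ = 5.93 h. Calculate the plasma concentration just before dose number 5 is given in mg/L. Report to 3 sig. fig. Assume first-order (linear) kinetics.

31.1 mg/L

C₀ per dose = Dose / Vd = 1720 / 26.0 = 66.15 mg/L
Fraction remaining after one interval: r = e^(−kτ) = e^(−0.1910 × 5.93) = 0.3222
Before dose 5, 4 doses have been given (aged 1τ, 2τ, 3τ, 4τ).
C_trough = C₀ × (r + r² + … + r^4) = C₀ × r(1−r^4)/(1−r)
        = 66.15 × 0.3222 × (1 − 0.01078) / (1 − 0.3222) = 31.11 mg/L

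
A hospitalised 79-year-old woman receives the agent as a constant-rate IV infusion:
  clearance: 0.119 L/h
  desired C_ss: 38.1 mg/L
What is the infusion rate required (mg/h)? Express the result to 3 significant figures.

4.53 mg/h

At steady state, infusion rate R₀ = Css × CL = 38.1 × 0.1190 = 4.534 mg/h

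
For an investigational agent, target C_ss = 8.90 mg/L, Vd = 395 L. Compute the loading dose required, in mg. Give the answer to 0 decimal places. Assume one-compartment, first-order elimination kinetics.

3516 mg

LD = Css × Vd = 8.90 × 395 = 3516 mg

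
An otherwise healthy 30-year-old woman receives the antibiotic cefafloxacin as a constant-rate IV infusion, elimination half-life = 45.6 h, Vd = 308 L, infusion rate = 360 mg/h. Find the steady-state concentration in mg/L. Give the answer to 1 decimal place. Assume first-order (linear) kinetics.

76.9 mg/L

k = ln2 / t½ = 0.693147 / 45.6 = 0.01520 h⁻¹
CL = k × Vd = 0.01520 × 308 = 4.682 L/h
At steady state Css = R₀ / CL = 360 / 4.682 = 76.89 mg/L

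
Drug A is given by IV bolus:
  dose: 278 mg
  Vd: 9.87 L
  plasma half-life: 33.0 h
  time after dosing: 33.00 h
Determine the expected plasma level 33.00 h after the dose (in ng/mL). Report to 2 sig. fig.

C₀ = Dose / Vd = 278.0 / 9.87 = 28.17 mg/L
k = ln2 / t½ = 0.693147 / 33.0 = 0.02100 h⁻¹
t / t½ = 33.00 / 33.0 = 1 half-lives
C = C₀ × (1/2)^1 = 28.17 × 0.5000 = 14.09 mg/L
Convert: 14.09 mg/L × 1000 = 14090 ng/mL

14000 ng/mL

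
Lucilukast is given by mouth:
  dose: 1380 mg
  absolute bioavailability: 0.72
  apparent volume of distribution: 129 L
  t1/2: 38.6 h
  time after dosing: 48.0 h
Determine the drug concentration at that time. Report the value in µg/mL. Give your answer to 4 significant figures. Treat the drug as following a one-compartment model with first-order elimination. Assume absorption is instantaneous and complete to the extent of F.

Amount reaching circulation = F × Dose = 0.72 × 1380 = 993.6 mg
C₀ = F·Dose / Vd = 993.6 / 129 = 7.702 mg/L
k = ln2 / t½ = 0.693147 / 38.6 = 0.01796 h⁻¹
C = C₀ · e^(−k·t) = 7.702 × e^(−0.01796 × 48.0)
  = 7.702 × 0.4223 = 3.253 mg/L
(3.253 mg/L = 3.253 µg/mL)

3.253 µg/mL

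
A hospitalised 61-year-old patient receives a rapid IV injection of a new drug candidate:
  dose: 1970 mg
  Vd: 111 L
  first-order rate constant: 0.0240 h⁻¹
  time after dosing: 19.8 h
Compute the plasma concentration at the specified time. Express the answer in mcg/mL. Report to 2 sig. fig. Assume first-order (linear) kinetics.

C₀ = Dose / Vd = 1970 / 111 = 17.75 mg/L
C = C₀ · e^(−k·t) = 17.75 × e^(−0.02400 × 19.8)
  = 17.75 × 0.6218 = 11.04 mg/L
(11.04 mg/L = 11.04 mcg/mL)

11 mcg/mL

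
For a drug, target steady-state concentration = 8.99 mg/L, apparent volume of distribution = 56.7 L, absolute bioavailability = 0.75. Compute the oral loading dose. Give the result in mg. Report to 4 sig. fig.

LD = Css × Vd / F = 8.99 × 56.7 / 0.75 = 679.6 mg

679.6 mg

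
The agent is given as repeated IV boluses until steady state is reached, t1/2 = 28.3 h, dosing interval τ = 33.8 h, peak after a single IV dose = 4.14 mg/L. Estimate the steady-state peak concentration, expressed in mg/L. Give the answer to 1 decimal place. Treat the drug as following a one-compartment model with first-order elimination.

k = ln2 / t½ = 0.693147 / 28.3 = 0.02449 h⁻¹
e^(−kτ) = e^(−0.02449 × 33.8) = 0.4370
Accumulation ratio R = 1 / (1 − e^(−kτ)) = 1 / (1 − 0.4370) = 1.776
Steady-state peak = C₀ × R = 4.14 × 1.776 = 7.353 mg/L

7.4 mg/L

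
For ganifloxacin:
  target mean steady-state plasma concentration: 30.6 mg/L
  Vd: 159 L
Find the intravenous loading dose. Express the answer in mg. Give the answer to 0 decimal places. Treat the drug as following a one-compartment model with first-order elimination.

LD = Css × Vd = 30.6 × 159 = 4865 mg

4865 mg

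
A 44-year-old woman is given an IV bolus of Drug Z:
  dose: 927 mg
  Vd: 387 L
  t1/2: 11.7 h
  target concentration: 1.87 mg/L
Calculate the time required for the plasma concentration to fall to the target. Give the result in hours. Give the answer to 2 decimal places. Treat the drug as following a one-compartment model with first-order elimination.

C₀ = Dose / Vd = 927.0 / 387 = 2.395 mg/L
k = ln2 / t½ = 0.693147 / 11.7 = 0.05924 h⁻¹
t = ln(C₀ / C) / k = ln(2.395 / 1.87) / 0.05924
  = ln(1.281) / 0.05924 = 0.2476 / 0.05924 = 4.180 h

4.18 h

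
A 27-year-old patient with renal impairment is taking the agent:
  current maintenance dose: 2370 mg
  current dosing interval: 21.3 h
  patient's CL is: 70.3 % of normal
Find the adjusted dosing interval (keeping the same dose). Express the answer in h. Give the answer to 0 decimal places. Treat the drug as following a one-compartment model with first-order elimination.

30 h

To keep the same average steady-state level, dosing rate must scale with clearance.
CL ratio = 70.3 / 100 = 0.7030
New interval (same dose) = 21.3 / 0.7030 = 30.30 h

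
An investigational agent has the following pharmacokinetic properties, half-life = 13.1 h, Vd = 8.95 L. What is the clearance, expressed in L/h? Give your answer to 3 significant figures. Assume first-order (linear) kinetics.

k = ln2 / t½ = 0.693147 / 13.1 = 0.05291 h⁻¹
CL = k × Vd = 0.05291 × 8.95 = 0.4735 L/h

0.474 L/h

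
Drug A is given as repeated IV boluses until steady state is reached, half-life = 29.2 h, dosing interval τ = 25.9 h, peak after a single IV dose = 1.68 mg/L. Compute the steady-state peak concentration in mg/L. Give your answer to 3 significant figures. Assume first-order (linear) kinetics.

k = ln2 / t½ = 0.693147 / 29.2 = 0.02374 h⁻¹
e^(−kτ) = e^(−0.02374 × 25.9) = 0.5407
Accumulation ratio R = 1 / (1 − e^(−kτ)) = 1 / (1 − 0.5407) = 2.177
Steady-state peak = C₀ × R = 1.68 × 2.177 = 3.657 mg/L

3.66 mg/L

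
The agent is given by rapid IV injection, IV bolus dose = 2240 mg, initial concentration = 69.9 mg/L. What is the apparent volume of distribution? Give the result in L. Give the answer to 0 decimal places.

32 L

Vd = Dose / C₀ = 2240 / 69.9 = 32.05 L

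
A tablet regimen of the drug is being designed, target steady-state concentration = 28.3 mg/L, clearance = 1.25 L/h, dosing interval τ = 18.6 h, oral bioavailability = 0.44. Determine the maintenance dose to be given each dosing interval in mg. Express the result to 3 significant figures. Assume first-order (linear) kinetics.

1500 mg

At steady state, F × (Dose/τ) = Css × CL.
Dose = Css × CL × τ / F = 28.3 × 1.250 × 18.6 / 0.44 = 1495 mg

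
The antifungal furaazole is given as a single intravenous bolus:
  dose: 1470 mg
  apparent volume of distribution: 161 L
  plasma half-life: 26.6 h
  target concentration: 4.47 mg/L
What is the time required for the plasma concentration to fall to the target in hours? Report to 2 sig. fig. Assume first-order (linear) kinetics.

27 h

C₀ = Dose / Vd = 1470 / 161 = 9.130 mg/L
k = ln2 / t½ = 0.693147 / 26.6 = 0.02606 h⁻¹
t = ln(C₀ / C) / k = ln(9.130 / 4.47) / 0.02606
  = ln(2.043) / 0.02606 = 0.7144 / 0.02606 = 27.41 h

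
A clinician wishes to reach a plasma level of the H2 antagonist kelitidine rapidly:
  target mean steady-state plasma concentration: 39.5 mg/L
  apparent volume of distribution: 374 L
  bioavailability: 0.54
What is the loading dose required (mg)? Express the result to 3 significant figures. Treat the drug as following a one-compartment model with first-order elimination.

LD = Css × Vd / F = 39.5 × 374 / 0.54 = 27360 mg

27400 mg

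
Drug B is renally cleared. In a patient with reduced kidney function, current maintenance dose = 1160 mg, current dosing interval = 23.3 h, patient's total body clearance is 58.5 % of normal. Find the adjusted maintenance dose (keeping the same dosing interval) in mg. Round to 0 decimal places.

679 mg

To keep the same average steady-state level, dosing rate must scale with clearance.
CL ratio = 58.5 / 100 = 0.5850
New dose (same interval) = 1160 × 0.5850 = 678.6 mg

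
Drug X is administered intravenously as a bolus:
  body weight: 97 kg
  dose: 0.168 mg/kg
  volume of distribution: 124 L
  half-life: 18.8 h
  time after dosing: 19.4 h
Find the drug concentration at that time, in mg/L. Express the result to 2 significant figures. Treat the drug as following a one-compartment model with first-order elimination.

0.064 mg/L

Total dose = 0.168 × 97 = 16.30 mg
C₀ = Dose / Vd = 16.30 / 124 = 0.1315 mg/L
k = ln2 / t½ = 0.693147 / 18.8 = 0.03687 h⁻¹
C = C₀ · e^(−k·t) = 0.1315 × e^(−0.03687 × 19.4)
  = 0.1315 × 0.4891 = 0.06432 mg/L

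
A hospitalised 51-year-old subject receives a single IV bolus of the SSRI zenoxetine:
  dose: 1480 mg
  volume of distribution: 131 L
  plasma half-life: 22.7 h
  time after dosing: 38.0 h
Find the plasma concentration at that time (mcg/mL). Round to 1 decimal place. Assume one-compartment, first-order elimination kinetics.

C₀ = Dose / Vd = 1480 / 131 = 11.30 mg/L
k = ln2 / t½ = 0.693147 / 22.7 = 0.03054 h⁻¹
C = C₀ · e^(−k·t) = 11.30 × e^(−0.03054 × 38.0)
  = 11.30 × 0.3133 = 3.540 mg/L
(3.540 mg/L = 3.540 mcg/mL)

3.5 mcg/mL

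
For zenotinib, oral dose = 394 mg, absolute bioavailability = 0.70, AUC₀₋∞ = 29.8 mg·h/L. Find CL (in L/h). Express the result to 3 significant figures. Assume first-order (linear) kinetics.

CL = F·Dose / AUC = 0.70 × 394 / 29.8 = 9.255 L/h

9.26 L/h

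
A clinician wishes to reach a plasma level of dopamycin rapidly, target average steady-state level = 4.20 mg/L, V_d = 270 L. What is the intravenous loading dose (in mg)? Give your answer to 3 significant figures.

1130 mg

LD = Css × Vd = 4.20 × 270 = 1134 mg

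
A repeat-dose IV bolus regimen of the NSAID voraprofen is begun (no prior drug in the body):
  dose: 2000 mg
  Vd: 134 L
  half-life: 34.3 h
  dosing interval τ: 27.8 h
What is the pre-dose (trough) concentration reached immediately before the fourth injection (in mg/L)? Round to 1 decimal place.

16.1 mg/L

C₀ per dose = Dose / Vd = 2000 / 134 = 14.93 mg/L
k = ln2 / t½ = 0.693147 / 34.3 = 0.02021 h⁻¹
Fraction remaining after one interval: r = e^(−kτ) = e^(−0.02021 × 27.8) = 0.5702
Before dose 4, 3 doses have been given (aged 1τ, 2τ, 3τ).
C_trough = C₀ × (r + r² + … + r^3) = C₀ × r(1−r^3)/(1−r)
        = 14.93 × 0.5702 × (1 − 0.1854) / (1 − 0.5702) = 16.13 mg/L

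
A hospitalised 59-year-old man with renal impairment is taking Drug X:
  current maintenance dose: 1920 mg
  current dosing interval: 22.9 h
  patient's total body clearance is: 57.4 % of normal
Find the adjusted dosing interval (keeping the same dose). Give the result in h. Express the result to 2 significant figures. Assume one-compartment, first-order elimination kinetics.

40 h

To keep the same average steady-state level, dosing rate must scale with clearance.
CL ratio = 57.4 / 100 = 0.5740
New interval (same dose) = 22.9 / 0.5740 = 39.90 h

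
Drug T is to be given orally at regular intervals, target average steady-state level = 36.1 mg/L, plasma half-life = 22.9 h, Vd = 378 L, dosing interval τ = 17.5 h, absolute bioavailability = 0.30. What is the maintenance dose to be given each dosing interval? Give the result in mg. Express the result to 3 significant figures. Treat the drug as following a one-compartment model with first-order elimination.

24100 mg

k = ln2 / t½ = 0.693147 / 22.9 = 0.03027 h⁻¹
CL = k × Vd = 0.03027 × 378 = 11.44 L/h
At steady state, F × (Dose/τ) = Css × CL.
Dose = Css × CL × τ / F = 36.1 × 11.44 × 17.5 / 0.30 = 24090 mg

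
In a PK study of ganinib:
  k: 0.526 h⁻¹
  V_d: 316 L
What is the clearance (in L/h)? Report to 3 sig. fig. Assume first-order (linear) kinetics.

166 L/h

CL = k × Vd = 0.526 × 316 = 166.2 L/h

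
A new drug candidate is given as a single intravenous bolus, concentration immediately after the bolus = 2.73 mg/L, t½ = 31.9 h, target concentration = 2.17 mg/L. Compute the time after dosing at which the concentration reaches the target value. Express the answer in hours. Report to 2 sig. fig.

k = ln2 / t½ = 0.693147 / 31.9 = 0.02173 h⁻¹
t = ln(C₀ / C) / k = ln(2.730 / 2.17) / 0.02173
  = ln(1.258) / 0.02173 = 0.2295 / 0.02173 = 10.56 h

11 h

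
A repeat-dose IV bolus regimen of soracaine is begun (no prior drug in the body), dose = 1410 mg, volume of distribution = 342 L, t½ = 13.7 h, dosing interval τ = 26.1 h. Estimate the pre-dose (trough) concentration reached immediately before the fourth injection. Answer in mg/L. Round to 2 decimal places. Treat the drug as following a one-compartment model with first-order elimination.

1.47 mg/L

C₀ per dose = Dose / Vd = 1410 / 342 = 4.123 mg/L
k = ln2 / t½ = 0.693147 / 13.7 = 0.05059 h⁻¹
Fraction remaining after one interval: r = e^(−kτ) = e^(−0.05059 × 26.1) = 0.2670
Before dose 4, 3 doses have been given (aged 1τ, 2τ, 3τ).
C_trough = C₀ × (r + r² + … + r^3) = C₀ × r(1−r^3)/(1−r)
        = 4.123 × 0.2670 × (1 − 0.01903) / (1 − 0.2670) = 1.473 mg/L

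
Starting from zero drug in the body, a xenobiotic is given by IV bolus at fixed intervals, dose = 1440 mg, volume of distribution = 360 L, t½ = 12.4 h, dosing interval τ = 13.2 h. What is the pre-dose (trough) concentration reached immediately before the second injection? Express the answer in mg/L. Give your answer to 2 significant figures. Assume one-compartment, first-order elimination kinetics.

1.9 mg/L

C₀ per dose = Dose / Vd = 1440 / 360 = 4.000 mg/L
k = ln2 / t½ = 0.693147 / 12.4 = 0.05590 h⁻¹
Fraction remaining after one interval: r = e^(−kτ) = e^(−0.05590 × 13.2) = 0.4781
Before dose 2, 1 dose has been given (aged 1τ).
C_trough = C₀ × r = 4.000 × 0.4781 = 1.912 mg/L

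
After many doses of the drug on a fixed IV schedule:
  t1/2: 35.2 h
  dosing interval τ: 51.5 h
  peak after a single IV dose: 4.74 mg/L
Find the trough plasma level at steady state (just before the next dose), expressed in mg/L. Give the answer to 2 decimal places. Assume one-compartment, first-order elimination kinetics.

2.70 mg/L

k = ln2 / t½ = 0.693147 / 35.2 = 0.01969 h⁻¹
e^(−kτ) = e^(−0.01969 × 51.5) = 0.3628
Accumulation ratio R = 1 / (1 − e^(−kτ)) = 1 / (1 − 0.3628) = 1.569
Steady-state trough = C₀ × R × e^(−kτ) = 4.74 × 1.569 × 0.3628 = 2.698 mg/L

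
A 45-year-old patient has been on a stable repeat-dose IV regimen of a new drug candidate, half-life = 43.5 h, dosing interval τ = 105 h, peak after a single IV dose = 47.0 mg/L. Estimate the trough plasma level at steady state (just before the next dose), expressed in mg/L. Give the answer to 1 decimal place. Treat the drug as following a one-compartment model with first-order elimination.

k = ln2 / t½ = 0.693147 / 43.5 = 0.01593 h⁻¹
e^(−kτ) = e^(−0.01593 × 105) = 0.1877
Accumulation ratio R = 1 / (1 − e^(−kτ)) = 1 / (1 − 0.1877) = 1.231
Steady-state trough = C₀ × R × e^(−kτ) = 47.0 × 1.231 × 0.1877 = 10.86 mg/L

10.9 mg/L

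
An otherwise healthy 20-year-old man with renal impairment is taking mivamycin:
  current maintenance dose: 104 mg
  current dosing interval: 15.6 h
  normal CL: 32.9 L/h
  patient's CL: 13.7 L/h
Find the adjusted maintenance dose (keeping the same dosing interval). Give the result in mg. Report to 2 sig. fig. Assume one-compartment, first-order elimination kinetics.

43 mg

To keep the same average steady-state level, dosing rate must scale with clearance.
CL ratio = 13.7 / 32.9 = 0.4164
New dose (same interval) = 104 × 0.4164 = 43.31 mg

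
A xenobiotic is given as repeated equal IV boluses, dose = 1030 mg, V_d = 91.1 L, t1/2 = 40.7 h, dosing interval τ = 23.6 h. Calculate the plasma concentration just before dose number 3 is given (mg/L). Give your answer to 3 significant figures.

C₀ per dose = Dose / Vd = 1030 / 91.1 = 11.31 mg/L
k = ln2 / t½ = 0.693147 / 40.7 = 0.01703 h⁻¹
Fraction remaining after one interval: r = e^(−kτ) = e^(−0.01703 × 23.6) = 0.6690
Before dose 3, 2 doses have been given (aged 1τ, 2τ).
C_trough = C₀ × (r + r²) = 11.31 × (0.6690 + 0.4476) = 12.63 mg/L

12.6 mg/L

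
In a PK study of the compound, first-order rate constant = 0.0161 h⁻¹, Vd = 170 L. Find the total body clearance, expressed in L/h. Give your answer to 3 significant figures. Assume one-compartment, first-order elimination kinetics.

2.74 L/h

CL = k × Vd = 0.0161 × 170 = 2.737 L/h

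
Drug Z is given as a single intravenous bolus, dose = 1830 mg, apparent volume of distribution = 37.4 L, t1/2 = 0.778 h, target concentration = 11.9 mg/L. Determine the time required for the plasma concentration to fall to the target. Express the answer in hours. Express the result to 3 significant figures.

1.59 h

C₀ = Dose / Vd = 1830 / 37.4 = 48.93 mg/L
k = ln2 / t½ = 0.693147 / 0.778 = 0.8909 h⁻¹
t = ln(C₀ / C) / k = ln(48.93 / 11.9) / 0.8909
  = ln(4.112) / 0.8909 = 1.414 / 0.8909 = 1.587 h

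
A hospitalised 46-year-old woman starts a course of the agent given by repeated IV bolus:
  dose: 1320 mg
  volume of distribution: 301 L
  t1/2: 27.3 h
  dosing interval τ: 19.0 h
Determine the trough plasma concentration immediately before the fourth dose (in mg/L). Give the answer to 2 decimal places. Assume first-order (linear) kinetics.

5.41 mg/L

C₀ per dose = Dose / Vd = 1320 / 301 = 4.385 mg/L
k = ln2 / t½ = 0.693147 / 27.3 = 0.02539 h⁻¹
Fraction remaining after one interval: r = e^(−kτ) = e^(−0.02539 × 19.0) = 0.6173
Before dose 4, 3 doses have been given (aged 1τ, 2τ, 3τ).
C_trough = C₀ × (r + r² + … + r^3) = C₀ × r(1−r^3)/(1−r)
        = 4.385 × 0.6173 × (1 − 0.2352) / (1 − 0.6173) = 5.409 mg/L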